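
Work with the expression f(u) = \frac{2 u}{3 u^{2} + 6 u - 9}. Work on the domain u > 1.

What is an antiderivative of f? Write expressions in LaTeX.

An antiderivative is F(u) = \frac{\log{\left(u - 1 \right)}}{6} + \frac{\log{\left(u + 3 \right)}}{2}.

Factor the denominator (3 \left(u - 1\right) \left(u + 3\right)) and decompose: f = \frac{1}{2 \left(u + 3\right)} + \frac{1}{6 \left(u - 1\right)}; each piece integrates to a log, atan, or power term.
Check: d/du[\frac{\log{\left(u - 1 \right)}}{6} + \frac{\log{\left(u + 3 \right)}}{2}] = \frac{2 u}{3 u^{2} + 6 u - 9} = f(u).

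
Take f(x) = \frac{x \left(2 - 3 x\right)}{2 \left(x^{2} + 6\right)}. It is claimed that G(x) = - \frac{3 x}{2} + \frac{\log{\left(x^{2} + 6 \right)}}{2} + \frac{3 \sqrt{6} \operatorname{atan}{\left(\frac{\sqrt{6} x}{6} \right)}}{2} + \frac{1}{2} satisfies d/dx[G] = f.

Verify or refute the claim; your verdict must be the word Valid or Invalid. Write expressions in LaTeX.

d/dx[G] = \frac{- 3 x^{2} + 2 x}{2 x^{2} + 12}
This equals f(x) exactly, so the claim holds.

Valid: G'(x) = f(x).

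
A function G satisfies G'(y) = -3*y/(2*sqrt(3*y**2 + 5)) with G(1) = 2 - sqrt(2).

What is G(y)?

The substitution u = 3*y**2 + 5 works: G'(y) is exactly (dG/du)*(du/dy) for that inner function.
A general antiderivative is -sqrt(3*y**2 + 5)/2 + C.
The condition gives C = 2 - sqrt(2) - (-sqrt(2)) = 2.
So G(y) = -(sqrt(3*y**2 + 5) - 4)/2.
Check: d/dy[-(sqrt(3*y**2 + 5) - 4)/2] = -3*y/(2*sqrt(3*y**2 + 5)) = G'(y).

G(y) = -(sqrt(3*y**2 + 5) - 4)/2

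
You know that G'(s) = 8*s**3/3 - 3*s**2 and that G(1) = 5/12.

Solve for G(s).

G(s) = (8*s**4 - 12*s**3 + 9)/12

Integrate term by term and add the pieces.
A general antiderivative is 2*s**4/3 - s**3 - 5/4 + C.
The condition gives C = 5/12 - (-19/12) = 2.
So G(s) = (8*s**4 - 12*s**3 + 9)/12.
Check: d/ds[(8*s**4 - 12*s**3 + 9)/12] = 8*s**3/3 - 3*s**2 = G'(s).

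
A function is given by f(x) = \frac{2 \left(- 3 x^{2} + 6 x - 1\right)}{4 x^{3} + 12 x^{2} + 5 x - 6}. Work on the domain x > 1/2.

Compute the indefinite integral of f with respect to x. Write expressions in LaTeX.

Factor the denominator (\left(x + 2\right) \left(2 x - 1\right) \left(2 x + 3\right)) and decompose: f = \frac{67}{4 \left(2 x + 3\right)} + \frac{1}{4 \left(2 x - 1\right)} - \frac{10}{x + 2}; each piece integrates to a log, atan, or power term.
Check: d/dx[- \frac{- \log{\left(x - \frac{1}{2} \right)} - 67 \log{\left(x + \frac{3}{2} \right)} + 80 \log{\left(x + 2 \right)}}{8}] = \frac{- 6 x^{2} + 12 x - 2}{4 x^{3} + 12 x^{2} + 5 x - 6}, which equals f(x).

F(x) = - \frac{- \log{\left(x - \frac{1}{2} \right)} - 67 \log{\left(x + \frac{3}{2} \right)} + 80 \log{\left(x + 2 \right)}}{8} + C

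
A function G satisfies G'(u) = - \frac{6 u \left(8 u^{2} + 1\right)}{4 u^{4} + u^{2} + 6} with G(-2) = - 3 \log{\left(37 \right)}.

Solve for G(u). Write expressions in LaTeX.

G(u) = - 3 \log{\left(2 u^{4} + \frac{u^{2}}{2} + 3 \right)}

The substitution w = 2 u^{4} + \frac{u^{2}}{2} + 3 works: G'(u) is exactly (dG/dw)*(dw/du) for that inner function.
A general antiderivative is - 3 \log{\left(2 u^{4} + \frac{u^{2}}{2} + 3 \right)} + C.
The condition gives C = - 3 \log{\left(37 \right)} - (- 3 \log{\left(37 \right)}) = 0.
So G(u) = - 3 \log{\left(2 u^{4} + \frac{u^{2}}{2} + 3 \right)}.
Check: d/du[- 3 \log{\left(2 u^{4} + \frac{u^{2}}{2} + 3 \right)}] = \frac{- 48 u^{3} - 6 u}{4 u^{4} + u^{2} + 6}, which equals G'(u).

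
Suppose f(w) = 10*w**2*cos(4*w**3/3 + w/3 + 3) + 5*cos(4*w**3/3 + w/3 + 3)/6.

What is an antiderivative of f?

An antiderivative is F(w) = 5*sin(4*w**3/3 + w/3 + 3)/2.

The substitution u = 4*w**3/3 + w/3 + 3 works: f is exactly (dF/du)*(du/dw) for that inner function.
Check: d/dw[5*sin(4*w**3/3 + w/3 + 3)/2] = 10*w**2*cos(4*w**3/3 + w/3 + 3) + 5*cos(4*w**3/3 + w/3 + 3)/6 = f(w).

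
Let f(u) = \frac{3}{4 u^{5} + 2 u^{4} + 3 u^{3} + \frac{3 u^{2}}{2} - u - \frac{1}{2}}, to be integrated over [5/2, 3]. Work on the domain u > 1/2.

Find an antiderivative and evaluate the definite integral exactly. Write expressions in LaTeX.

Antiderivative: F(u) = \frac{30 u \log{\left(u - \frac{1}{2} \right)} - 54 u \log{\left(u + \frac{1}{2} \right)} + 12 u \log{\left(u^{2} + 1 \right)} - 12 u \operatorname{atan}{\left(u \right)} + 15 \log{\left(u - \frac{1}{2} \right)} - 27 \log{\left(u + \frac{1}{2} \right)} + 6 \log{\left(u^{2} + 1 \right)} - 6 \operatorname{atan}{\left(u \right)} + 30}{50 u + 25}; value = - \frac{27 \log{\left(\frac{7}{2} \right)}}{25} - \frac{6 \log{\left(\frac{29}{4} \right)}}{25} - \frac{3 \log{\left(2 \right)}}{5} - \frac{6 \operatorname{atan}{\left(3 \right)}}{25} - \frac{1}{35} + \frac{6 \operatorname{atan}{\left(\frac{5}{2} \right)}}{25} + \frac{3 \log{\left(\frac{5}{2} \right)}}{5} + \frac{6 \log{\left(10 \right)}}{25} + \frac{27 \log{\left(3 \right)}}{25}

The denominator factors as \left(2 u - 1\right) \left(2 u + 1\right)^{2} \left(u^{2} + 1\right); partial fractions split f into directly integrable pieces: \frac{6 \left(2 u - 1\right)}{25 \left(u^{2} + 1\right)} - \frac{54}{25 \left(2 u + 1\right)} - \frac{12}{5 \left(2 u + 1\right)^{2}} + \frac{6}{5 \left(2 u - 1\right)}.
F(u) = \frac{30 u \log{\left(u - \frac{1}{2} \right)} - 54 u \log{\left(u + \frac{1}{2} \right)} + 12 u \log{\left(u^{2} + 1 \right)} - 12 u \operatorname{atan}{\left(u \right)} + 15 \log{\left(u - \frac{1}{2} \right)} - 27 \log{\left(u + \frac{1}{2} \right)} + 6 \log{\left(u^{2} + 1 \right)} - 6 \operatorname{atan}{\left(u \right)} + 30}{50 u + 25} is an antiderivative of f.
Check: d/du[\frac{30 u \log{\left(u - \frac{1}{2} \right)} - 54 u \log{\left(u + \frac{1}{2} \right)} + 12 u \log{\left(u^{2} + 1 \right)} - 12 u \operatorname{atan}{\left(u \right)} + 15 \log{\left(u - \frac{1}{2} \right)} - 27 \log{\left(u + \frac{1}{2} \right)} + 6 \log{\left(u^{2} + 1 \right)} - 6 \operatorname{atan}{\left(u \right)} + 30}{50 u + 25}] = \frac{6}{8 u^{5} + 4 u^{4} + 6 u^{3} + 3 u^{2} - 2 u - 1}, which equals f(u).
F(3) = - \frac{27 \log{\left(\frac{7}{2} \right)}}{25} - \frac{6 \operatorname{atan}{\left(3 \right)}}{25} + \frac{6}{35} + \frac{3 \log{\left(\frac{5}{2} \right)}}{5} + \frac{6 \log{\left(10 \right)}}{25}; F(5/2) = - \frac{27 \log{\left(3 \right)}}{25} - \frac{6 \operatorname{atan}{\left(\frac{5}{2} \right)}}{25} + \frac{1}{5} + \frac{3 \log{\left(2 \right)}}{5} + \frac{6 \log{\left(\frac{29}{4} \right)}}{25}.
Integral = F(3) - F(5/2) = - \frac{27 \log{\left(\frac{7}{2} \right)}}{25} - \frac{6 \log{\left(\frac{29}{4} \right)}}{25} - \frac{3 \log{\left(2 \right)}}{5} - \frac{6 \operatorname{atan}{\left(3 \right)}}{25} - \frac{1}{35} + \frac{6 \operatorname{atan}{\left(\frac{5}{2} \right)}}{25} + \frac{3 \log{\left(\frac{5}{2} \right)}}{5} + \frac{6 \log{\left(10 \right)}}{25} + \frac{27 \log{\left(3 \right)}}{25}.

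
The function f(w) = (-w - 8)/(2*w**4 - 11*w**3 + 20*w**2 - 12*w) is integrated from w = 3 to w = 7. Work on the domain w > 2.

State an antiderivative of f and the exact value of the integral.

The denominator factors as w*(w - 2)**2*(2*w - 3); partial fractions split f into directly integrable pieces: -76/(3*(2*w - 3)) + 12/(w - 2) - 5/(w - 2)**2 + 2/(3*w).
F(w) = (2*w*log(w) + 36*w*log(w - 2) - 38*w*log(w - 3/2) - 4*log(w) - 72*log(w - 2) + 76*log(w - 3/2) + 15)/(3*w - 6) is an antiderivative of f.
Check: d/dw[(2*w*log(w) + 36*w*log(w - 2) - 38*w*log(w - 3/2) - 4*log(w) - 72*log(w - 2) + 76*log(w - 3/2) + 15)/(3*w - 6)] = (-w - 8)/(2*w**4 - 11*w**3 + 20*w**2 - 12*w) = f(w).
F(7) = -38*log(11/2)/3 + 1 + 2*log(7)/3 + 12*log(5); F(3) = -38*log(3/2)/3 + 2*log(3)/3 + 5.
Integral = F(7) - F(3) = -38*log(11/2)/3 - 4 - 2*log(3)/3 + 2*log(7)/3 + 38*log(3/2)/3 + 12*log(5).

Antiderivative: F(w) = (2*w*log(w) + 36*w*log(w - 2) - 38*w*log(w - 3/2) - 4*log(w) - 72*log(w - 2) + 76*log(w - 3/2) + 15)/(3*w - 6); value = -38*log(11/2)/3 - 4 - 2*log(3)/3 + 2*log(7)/3 + 38*log(3/2)/3 + 12*log(5)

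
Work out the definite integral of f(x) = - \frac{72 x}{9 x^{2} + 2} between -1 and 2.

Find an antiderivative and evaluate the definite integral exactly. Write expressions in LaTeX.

The substitution u = 3 x^{2} + \frac{2}{3} works: f is exactly (dF/du)*(du/dx) for that inner function.
F(x) = - 4 \log{\left(3 x^{2} + \frac{2}{3} \right)} is an antiderivative of f.
Check: d/dx[- 4 \log{\left(3 x^{2} + \frac{2}{3} \right)}] = - \frac{72 x}{9 x^{2} + 2} = f(x).
F(2) = - 4 \log{\left(\frac{38}{3} \right)}; F(-1) = - 4 \log{\left(\frac{11}{3} \right)}.
Integral = F(2) - F(-1) = - 4 \log{\left(\frac{38}{3} \right)} + 4 \log{\left(\frac{11}{3} \right)}.

Antiderivative: F(x) = - 4 \log{\left(3 x^{2} + \frac{2}{3} \right)}; value = - 4 \log{\left(\frac{38}{3} \right)} + 4 \log{\left(\frac{11}{3} \right)}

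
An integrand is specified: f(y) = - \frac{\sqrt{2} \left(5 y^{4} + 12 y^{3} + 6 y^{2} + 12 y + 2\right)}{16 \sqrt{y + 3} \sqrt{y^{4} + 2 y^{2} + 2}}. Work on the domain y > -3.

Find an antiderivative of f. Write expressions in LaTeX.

f has the shape u'v + uv' for u = - \frac{\sqrt{\frac{y}{2} + \frac{3}{2}}}{4} and v = \sqrt{y^{4} + 2 y^{2} + 2} — it is the derivative of the product u*v.
Check: d/dy[- \frac{\sqrt{2} \sqrt{y + 3} \sqrt{y^{4} + 2 y^{2} + 2}}{8}] = \frac{- 5 \sqrt{2} y^{4} - 12 \sqrt{2} y^{3} - 6 \sqrt{2} y^{2} - 12 \sqrt{2} y - 2 \sqrt{2}}{16 \sqrt{y + 3} \sqrt{y^{4} + 2 y^{2} + 2}}, which equals f(y).

An antiderivative is F(y) = - \frac{\sqrt{2} \sqrt{y + 3} \sqrt{y^{4} + 2 y^{2} + 2}}{8}.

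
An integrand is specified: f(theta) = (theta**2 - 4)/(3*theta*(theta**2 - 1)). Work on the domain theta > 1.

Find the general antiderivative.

F(theta) = 4*log(theta)/3 - log(theta**2 - 1)/2 + C

Factor the denominator (3*theta*(theta - 1)*(theta + 1)) and decompose: f = -1/(2*(theta + 1)) - 1/(2*(theta - 1)) + 4/(3*theta); each piece integrates to a log, atan, or power term.
Check: d/dtheta[4*log(theta)/3 - log(theta**2 - 1)/2] = (theta**2 - 4)/(3*theta**3 - 3*theta), which equals f(theta).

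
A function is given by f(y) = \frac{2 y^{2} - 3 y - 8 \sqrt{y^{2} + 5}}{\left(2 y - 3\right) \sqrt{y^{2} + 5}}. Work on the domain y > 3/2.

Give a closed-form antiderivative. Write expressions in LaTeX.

An antiderivative is F(y) = \sqrt{y^{2} + 5} - 4 \log{\left(2 y - 3 \right)}.

Check any antiderivative F(y) by computing F'(y) and comparing it with f(y).
Check: d/dy[\sqrt{y^{2} + 5} - 4 \log{\left(2 y - 3 \right)}] = \frac{2 y^{2} - 3 y - 8 \sqrt{y^{2} + 5}}{2 y \sqrt{y^{2} + 5} - 3 \sqrt{y^{2} + 5}}, which equals f(y).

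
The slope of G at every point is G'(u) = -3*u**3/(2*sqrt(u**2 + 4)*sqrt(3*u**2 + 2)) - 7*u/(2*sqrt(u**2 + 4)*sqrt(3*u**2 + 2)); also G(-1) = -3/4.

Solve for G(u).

G'(u) has the shape v'r + vr' for v = -sqrt(3*u**2/2 + 6)/4 and r = sqrt(2*u**2 + 4/3) — it is the derivative of the product v*r.
A general antiderivative is -sqrt(3*u**2/2 + 6)*sqrt(2*u**2 + 4/3)/4 + C.
The condition gives C = -3/4 - (-5/4) = 1/2.
So G(u) = -sqrt(u**2 + 4)*sqrt(3*u**2 + 2)/4 + 1/2.
Check: d/du[-sqrt(u**2 + 4)*sqrt(3*u**2 + 2)/4 + 1/2] = (-3*u**3 - 7*u)/(2*sqrt(u**2 + 4)*sqrt(3*u**2 + 2)), which equals G'(u).

G(u) = -sqrt(u**2 + 4)*sqrt(3*u**2 + 2)/4 + 1/2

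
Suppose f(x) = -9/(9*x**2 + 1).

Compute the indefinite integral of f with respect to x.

F(x) = -3*atan(3*x) + C

Check any antiderivative F(x) by computing F'(x) and comparing it with f(x).
Check: d/dx[-3*atan(3*x)] = -9/(9*x**2 + 1) = f(x).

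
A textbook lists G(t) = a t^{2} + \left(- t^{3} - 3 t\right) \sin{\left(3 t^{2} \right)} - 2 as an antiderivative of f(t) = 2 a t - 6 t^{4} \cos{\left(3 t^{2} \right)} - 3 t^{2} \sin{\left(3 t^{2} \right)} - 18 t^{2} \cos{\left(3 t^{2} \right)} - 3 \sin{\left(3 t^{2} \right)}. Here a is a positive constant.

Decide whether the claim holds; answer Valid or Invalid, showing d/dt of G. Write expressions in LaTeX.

Valid - differentiating G returns exactly f.

d/dt[G] = 2 a t - 6 t^{4} \cos{\left(3 t^{2} \right)} - 3 t^{2} \sin{\left(3 t^{2} \right)} - 18 t^{2} \cos{\left(3 t^{2} \right)} - 3 \sin{\left(3 t^{2} \right)}
This equals f(t) exactly, so the claim holds.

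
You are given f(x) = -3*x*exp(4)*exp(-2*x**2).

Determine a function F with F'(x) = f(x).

The substitution u = 4 - 2*x**2 works: f is exactly (dF/du)*(du/dx) for that inner function.
Check: d/dx[3*exp(4 - 2*x**2)/4] = -3*x*exp(4)*exp(-2*x**2) = f(x).

An antiderivative is F(x) = 3*exp(4 - 2*x**2)/4.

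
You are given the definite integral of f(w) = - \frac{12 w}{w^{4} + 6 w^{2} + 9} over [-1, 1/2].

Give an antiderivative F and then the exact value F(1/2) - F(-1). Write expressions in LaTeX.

Antiderivative: F(w) = \frac{6}{w^{2} + 3}; value = \frac{9}{26}

f matches the chain-rule pattern g'(h)*h' with inner function h(w) = \frac{w^{2}}{2} + \frac{3}{2}; substituting u = h(w) collapses the integral.
F(w) = \frac{6}{w^{2} + 3} is an antiderivative of f.
Check: d/dw[\frac{6}{w^{2} + 3}] = - \frac{12 w}{w^{4} + 6 w^{2} + 9} = f(w).
F(1/2) = \frac{24}{13}; F(-1) = \frac{3}{2}.
Integral = F(1/2) - F(-1) = \frac{9}{26}.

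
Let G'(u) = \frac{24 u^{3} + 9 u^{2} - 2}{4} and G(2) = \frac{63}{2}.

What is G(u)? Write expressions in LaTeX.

Recover the given G'(u) by differentiating a candidate G(u); any mismatch rules it out.
A general antiderivative is \frac{3 u^{4}}{2} + \frac{3 u^{3}}{4} - \frac{u}{2} + 2 + C.
The condition gives C = \frac{63}{2} - (31) = \frac{1}{2}.
So G(u) = \frac{3 u^{4}}{2} + \frac{3 u^{3}}{4} - \frac{u}{2} + \frac{5}{2}.
Check: d/du[\frac{3 u^{4}}{2} + \frac{3 u^{3}}{4} - \frac{u}{2} + \frac{5}{2}] = 6 u^{3} + \frac{9 u^{2}}{4} - \frac{1}{2}, which equals G'(u).

G(u) = \frac{3 u^{4}}{2} + \frac{3 u^{3}}{4} - \frac{u}{2} + \frac{5}{2}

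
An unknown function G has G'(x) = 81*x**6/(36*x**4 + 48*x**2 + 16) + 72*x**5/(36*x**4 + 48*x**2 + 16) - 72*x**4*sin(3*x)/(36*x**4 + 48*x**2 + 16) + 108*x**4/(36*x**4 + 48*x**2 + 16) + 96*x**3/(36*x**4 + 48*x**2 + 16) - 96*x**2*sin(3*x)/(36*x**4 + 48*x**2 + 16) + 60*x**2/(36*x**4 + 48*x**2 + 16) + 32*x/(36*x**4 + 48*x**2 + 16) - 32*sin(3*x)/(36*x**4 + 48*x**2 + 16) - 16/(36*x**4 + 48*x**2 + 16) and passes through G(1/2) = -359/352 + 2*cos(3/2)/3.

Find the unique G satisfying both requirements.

G(x) = (27*x**5 + 36*x**4 + 18*x**3 + 24*x**2*cos(3*x) - 12*x**2 - 24*x + 16*cos(3*x) - 24)/(36*x**2 + 24)

The integrand splits into summands that can be handled one at a time.
A general antiderivative is 3*x**3/4 + x**2 - 2*x/(3*x**2 + 2) + 2*cos(3*x)/3 - 1 + C.
The condition gives C = -359/352 + 2*cos(3/2)/3 - (-359/352 + 2*cos(3/2)/3) = 0.
So G(x) = (27*x**5 + 36*x**4 + 18*x**3 + 24*x**2*cos(3*x) - 12*x**2 - 24*x + 16*cos(3*x) - 24)/(36*x**2 + 24).
Check: d/dx[(27*x**5 + 36*x**4 + 18*x**3 + 24*x**2*cos(3*x) - 12*x**2 - 24*x + 16*cos(3*x) - 24)/(36*x**2 + 24)] = (81*x**6 + 72*x**5 - 72*x**4*sin(3*x) + 108*x**4 + 96*x**3 - 96*x**2*sin(3*x) + 60*x**2 + 32*x - 32*sin(3*x) - 16)/(36*x**4 + 48*x**2 + 16), which equals G'(x).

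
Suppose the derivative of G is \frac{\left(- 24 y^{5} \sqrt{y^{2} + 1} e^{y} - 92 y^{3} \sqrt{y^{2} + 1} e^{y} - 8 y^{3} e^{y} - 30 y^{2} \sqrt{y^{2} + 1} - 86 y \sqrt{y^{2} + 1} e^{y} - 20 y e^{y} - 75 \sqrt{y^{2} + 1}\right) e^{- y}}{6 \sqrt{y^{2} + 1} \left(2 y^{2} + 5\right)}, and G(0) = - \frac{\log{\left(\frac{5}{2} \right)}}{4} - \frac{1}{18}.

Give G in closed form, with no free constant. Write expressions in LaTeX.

Any candidate G(y) must reproduce the stated G'(y) exactly.
A general antiderivative is - \frac{\left(y^{2} + \frac{4}{3}\right)^{2}}{2} - \frac{\sqrt{4 y^{2} + 4}}{3} - \frac{\log{\left(y^{2} + \frac{5}{2} \right)}}{4} + \frac{5 e^{- y}}{2} + C.
The condition gives C = - \frac{\log{\left(\frac{5}{2} \right)}}{4} - \frac{1}{18} - (\frac{17}{18} - \frac{\log{\left(\frac{5}{2} \right)}}{4}) = -1.
So G(y) = - \frac{\left(18 y^{4} e^{y} + 48 y^{2} e^{y} + 24 \sqrt{y^{2} + 1} e^{y} + 9 e^{y} \log{\left(y^{2} + \frac{5}{2} \right)} + 68 e^{y} - 90\right) e^{- y}}{36}.
Check: d/dy[- \frac{\left(18 y^{4} e^{y} + 48 y^{2} e^{y} + 24 \sqrt{y^{2} + 1} e^{y} + 9 e^{y} \log{\left(y^{2} + \frac{5}{2} \right)} + 68 e^{y} - 90\right) e^{- y}}{36}] = \frac{- 24 y^{5} \sqrt{y^{2} + 1} e^{y} - 92 y^{3} \sqrt{y^{2} + 1} e^{y} - 8 y^{3} e^{y} - 30 y^{2} \sqrt{y^{2} + 1} - 86 y \sqrt{y^{2} + 1} e^{y} - 20 y e^{y} - 75 \sqrt{y^{2} + 1}}{12 y^{2} \sqrt{y^{2} + 1} e^{y} + 30 \sqrt{y^{2} + 1} e^{y}}, which equals G'(y).

G(y) = - \frac{\left(18 y^{4} e^{y} + 48 y^{2} e^{y} + 24 \sqrt{y^{2} + 1} e^{y} + 9 e^{y} \log{\left(y^{2} + \frac{5}{2} \right)} + 68 e^{y} - 90\right) e^{- y}}{36}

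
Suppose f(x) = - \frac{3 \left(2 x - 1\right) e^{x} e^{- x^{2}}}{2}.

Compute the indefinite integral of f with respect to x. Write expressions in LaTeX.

F(x) = \frac{3 e^{x} e^{- x^{2}}}{2} + C

The substitution u = - x^{2} + x works: f is exactly (dF/du)*(du/dx) for that inner function.
Check: d/dx[\frac{3 e^{x} e^{- x^{2}}}{2}] = \frac{\left(- 6 x e^{x} + 3 e^{x}\right) e^{- x^{2}}}{2}, which equals f(x).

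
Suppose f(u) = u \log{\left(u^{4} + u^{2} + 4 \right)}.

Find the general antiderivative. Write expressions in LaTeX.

Since d/du undoes antidifferentiation here, F'(u) = f(u) is required of F(u).
Check: d/du[\frac{u^{2} \log{\left(u^{4} + u^{2} + 4 \right)}}{2} - u^{2} + \frac{\log{\left(u^{4} + u^{2} + 4 \right)}}{4} + \frac{\sqrt{15} \operatorname{atan}{\left(\frac{2 \sqrt{15} u^{2}}{15} + \frac{\sqrt{15}}{15} \right)}}{2}] = u \log{\left(u^{4} + u^{2} + 4 \right)} = f(u).

F(u) = \frac{u^{2} \log{\left(u^{4} + u^{2} + 4 \right)}}{2} - u^{2} + \frac{\log{\left(u^{4} + u^{2} + 4 \right)}}{4} + \frac{\sqrt{15} \operatorname{atan}{\left(\frac{2 \sqrt{15} u^{2}}{15} + \frac{\sqrt{15}}{15} \right)}}{2} + C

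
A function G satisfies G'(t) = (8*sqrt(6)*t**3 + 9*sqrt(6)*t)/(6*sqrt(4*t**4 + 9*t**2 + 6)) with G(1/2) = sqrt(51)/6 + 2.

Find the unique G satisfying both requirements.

The substitution u = 2*t**4/3 + 3*t**2/2 + 1 works: G'(t) is exactly (dG/du)*(du/dt) for that inner function.
A general antiderivative is sqrt(2*t**4/3 + 3*t**2/2 + 1) + C.
The condition gives C = sqrt(51)/6 + 2 - (sqrt(51)/6) = 2.
So G(t) = (sqrt(6)*sqrt(4*t**4 + 9*t**2 + 6) + 12)/6.
Check: d/dt[(sqrt(6)*sqrt(4*t**4 + 9*t**2 + 6) + 12)/6] = (8*sqrt(6)*t**3 + 9*sqrt(6)*t)/(6*sqrt(4*t**4 + 9*t**2 + 6)) = G'(t).

G(t) = (sqrt(6)*sqrt(4*t**4 + 9*t**2 + 6) + 12)/6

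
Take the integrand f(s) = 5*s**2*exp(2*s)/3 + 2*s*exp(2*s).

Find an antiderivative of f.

An antiderivative is F(s) = 5*s**2*exp(2*s)/6 + s*exp(2*s)/6 - exp(2*s)/12.

f has the shape u'v + uv' for u = 5*s**2/6 + s/6 - 1/12 and v = exp(2*s) — it is the derivative of the product u*v.
Check: d/ds[5*s**2*exp(2*s)/6 + s*exp(2*s)/6 - exp(2*s)/12] = 5*s**2*exp(2*s)/3 + 2*s*exp(2*s) = f(s).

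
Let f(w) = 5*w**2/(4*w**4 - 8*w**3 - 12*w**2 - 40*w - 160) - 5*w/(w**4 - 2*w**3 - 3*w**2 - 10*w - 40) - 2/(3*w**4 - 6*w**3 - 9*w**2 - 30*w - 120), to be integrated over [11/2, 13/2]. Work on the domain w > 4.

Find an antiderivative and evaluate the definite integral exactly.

Antiderivative: F(w) = (-60*log(w - 4) - 3010*log(w + 2) + 1535*log(w**2 + 5) + 1679*sqrt(5)*atan(sqrt(5)*w/5))/11340; value = -43*log(17/2)/162 - 307*log(141/4)/2268 - 1679*sqrt(5)*atan(11*sqrt(5)/10)/11340 - log(5/2)/189 + log(3/2)/189 + 1679*sqrt(5)*atan(13*sqrt(5)/10)/11340 + 307*log(189/4)/2268 + 43*log(15/2)/162

The denominator factors as 12*(w - 4)*(w + 2)*(w**2 + 5); partial fractions split f into directly integrable pieces: (614*w + 1679)/(2268*(w**2 + 5)) - 43/(162*(w + 2)) - 1/(189*(w - 4)).
F(w) = (-60*log(w - 4) - 3010*log(w + 2) + 1535*log(w**2 + 5) + 1679*sqrt(5)*atan(sqrt(5)*w/5))/11340 is an antiderivative of f.
Check: d/dw[(-60*log(w - 4) - 3010*log(w + 2) + 1535*log(w**2 + 5) + 1679*sqrt(5)*atan(sqrt(5)*w/5))/11340] = (15*w**2 - 60*w - 8)/(12*w**4 - 24*w**3 - 36*w**2 - 120*w - 480), which equals f(w).
F(13/2) = -43*log(17/2)/162 - log(5/2)/189 + 1679*sqrt(5)*atan(13*sqrt(5)/10)/11340 + 307*log(189/4)/2268; F(11/2) = -43*log(15/2)/162 - log(3/2)/189 + 1679*sqrt(5)*atan(11*sqrt(5)/10)/11340 + 307*log(141/4)/2268.
Integral = F(13/2) - F(11/2) = -43*log(17/2)/162 - 307*log(141/4)/2268 - 1679*sqrt(5)*atan(11*sqrt(5)/10)/11340 - log(5/2)/189 + log(3/2)/189 + 1679*sqrt(5)*atan(13*sqrt(5)/10)/11340 + 307*log(189/4)/2268 + 43*log(15/2)/162.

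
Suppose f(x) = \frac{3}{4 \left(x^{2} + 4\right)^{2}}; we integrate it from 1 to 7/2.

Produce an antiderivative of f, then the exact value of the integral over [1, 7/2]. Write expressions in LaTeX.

Antiderivative: F(x) = \frac{3 \left(x^{2} \operatorname{atan}{\left(\frac{x}{2} \right)} + 2 x + 4 \operatorname{atan}{\left(\frac{x}{2} \right)}\right)}{64 \left(x^{2} + 4\right)}; value = - \frac{3 \operatorname{atan}{\left(\frac{1}{2} \right)}}{64} + \frac{3}{2080} + \frac{3 \operatorname{atan}{\left(\frac{7}{4} \right)}}{64}

For F(x) to be correct the identity F'(x) - f(x) = 0 must hold.
F(x) = \frac{3 \left(x^{2} \operatorname{atan}{\left(\frac{x}{2} \right)} + 2 x + 4 \operatorname{atan}{\left(\frac{x}{2} \right)}\right)}{64 \left(x^{2} + 4\right)} is an antiderivative of f.
Check: d/dx[\frac{3 \left(x^{2} \operatorname{atan}{\left(\frac{x}{2} \right)} + 2 x + 4 \operatorname{atan}{\left(\frac{x}{2} \right)}\right)}{64 \left(x^{2} + 4\right)}] = \frac{3}{4 x^{4} + 32 x^{2} + 64}, which equals f(x).
F(7/2) = \frac{21}{1040} + \frac{3 \operatorname{atan}{\left(\frac{7}{4} \right)}}{64}; F(1) = \frac{3}{160} + \frac{3 \operatorname{atan}{\left(\frac{1}{2} \right)}}{64}.
Integral = F(7/2) - F(1) = - \frac{3 \operatorname{atan}{\left(\frac{1}{2} \right)}}{64} + \frac{3}{2080} + \frac{3 \operatorname{atan}{\left(\frac{7}{4} \right)}}{64}.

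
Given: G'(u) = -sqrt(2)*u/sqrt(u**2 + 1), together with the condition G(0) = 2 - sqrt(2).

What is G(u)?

The substitution w = 2*u**2 + 2 works: G'(u) is exactly (dG/dw)*(dw/du) for that inner function.
A general antiderivative is -sqrt(2*u**2 + 2) + C.
The condition gives C = 2 - sqrt(2) - (-sqrt(2)) = 2.
So G(u) = 2 - sqrt(2*u**2 + 2).
Check: d/du[2 - sqrt(2*u**2 + 2)] = -sqrt(2)*u/sqrt(u**2 + 1) = G'(u).

G(u) = 2 - sqrt(2*u**2 + 2)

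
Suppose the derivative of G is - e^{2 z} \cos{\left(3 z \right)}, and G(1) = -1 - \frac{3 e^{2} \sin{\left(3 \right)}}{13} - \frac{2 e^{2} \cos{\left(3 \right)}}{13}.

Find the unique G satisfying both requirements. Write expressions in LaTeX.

G(z) = - \frac{3 e^{2 z} \sin{\left(3 z \right)}}{13} - \frac{2 e^{2 z} \cos{\left(3 z \right)}}{13} - 1

Any candidate G(z) must reproduce the stated G'(z) exactly.
A general antiderivative is - \frac{3 e^{2 z} \sin{\left(3 z \right)}}{13} - \frac{2 e^{2 z} \cos{\left(3 z \right)}}{13} + C.
The condition gives C = -1 - \frac{3 e^{2} \sin{\left(3 \right)}}{13} - \frac{2 e^{2} \cos{\left(3 \right)}}{13} - (- \frac{3 e^{2} \sin{\left(3 \right)}}{13} - \frac{2 e^{2} \cos{\left(3 \right)}}{13}) = -1.
So G(z) = - \frac{3 e^{2 z} \sin{\left(3 z \right)}}{13} - \frac{2 e^{2 z} \cos{\left(3 z \right)}}{13} - 1.
Check: d/dz[- \frac{3 e^{2 z} \sin{\left(3 z \right)}}{13} - \frac{2 e^{2 z} \cos{\left(3 z \right)}}{13} - 1] = - e^{2 z} \cos{\left(3 z \right)} = G'(z).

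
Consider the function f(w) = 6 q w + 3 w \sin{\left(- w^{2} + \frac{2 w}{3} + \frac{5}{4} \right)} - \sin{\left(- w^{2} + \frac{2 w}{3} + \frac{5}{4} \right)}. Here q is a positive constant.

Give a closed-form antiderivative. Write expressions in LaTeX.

Integrate term by term and add the pieces.
Check: d/dw[3 q w^{2} + \frac{3 \cos{\left(- w^{2} + \frac{2 w}{3} + \frac{5}{4} \right)}}{2}] = 6 q w + 3 w \sin{\left(- w^{2} + \frac{2 w}{3} + \frac{5}{4} \right)} - \sin{\left(- w^{2} + \frac{2 w}{3} + \frac{5}{4} \right)} = f(w).

An antiderivative is F(w) = 3 q w^{2} + \frac{3 \cos{\left(- w^{2} + \frac{2 w}{3} + \frac{5}{4} \right)}}{2}.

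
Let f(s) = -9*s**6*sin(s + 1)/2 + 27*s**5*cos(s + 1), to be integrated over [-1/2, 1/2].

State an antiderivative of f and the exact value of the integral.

Antiderivative: F(s) = 9*s**6*cos(s + 1)/2; value = -9*cos(1/2)/128 + 9*cos(3/2)/128

Recognize the product-rule pattern: f = u'v + uv' with u = 9*s**6/2, v = cos(s + 1), so integration by parts undoes it.
F(s) = 9*s**6*cos(s + 1)/2 is an antiderivative of f.
Check: d/ds[9*s**6*cos(s + 1)/2] = -9*s**6*sin(s + 1)/2 + 27*s**5*cos(s + 1) = f(s).
F(1/2) = 9*cos(3/2)/128; F(-1/2) = 9*cos(1/2)/128.
Integral = F(1/2) - F(-1/2) = -9*cos(1/2)/128 + 9*cos(3/2)/128.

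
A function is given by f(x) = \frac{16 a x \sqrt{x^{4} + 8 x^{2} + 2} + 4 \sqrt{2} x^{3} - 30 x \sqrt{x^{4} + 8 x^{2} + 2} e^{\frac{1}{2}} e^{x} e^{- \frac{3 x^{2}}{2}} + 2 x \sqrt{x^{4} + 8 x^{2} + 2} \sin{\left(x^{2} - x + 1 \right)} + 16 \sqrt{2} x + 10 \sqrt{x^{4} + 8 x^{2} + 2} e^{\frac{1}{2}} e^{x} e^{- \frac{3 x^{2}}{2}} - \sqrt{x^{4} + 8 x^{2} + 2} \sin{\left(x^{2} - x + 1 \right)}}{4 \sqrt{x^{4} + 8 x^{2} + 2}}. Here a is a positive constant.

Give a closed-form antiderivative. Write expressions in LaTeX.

An antiderivative F(x) passes only if d/dx[F] lands on f(x) exactly.
Check: d/dx[\frac{\sqrt{2} \left(8 \sqrt{2} a x^{2} + 4 \sqrt{x^{4} + 8 x^{2} + 2} + 10 \sqrt{2} e^{\frac{1}{2}} e^{x} e^{- \frac{3 x^{2}}{2}} - \sqrt{2} \cos{\left(x^{2} - x + 1 \right)}\right)}{8}] = \frac{\left(16 a x \sqrt{x^{4} + 8 x^{2} + 2} e^{\frac{3 x^{2}}{2}} + 4 \sqrt{2} x^{3} e^{\frac{3 x^{2}}{2}} - 30 x \sqrt{x^{4} + 8 x^{2} + 2} e^{\frac{1}{2}} e^{x} + 2 x \sqrt{x^{4} + 8 x^{2} + 2} e^{\frac{3 x^{2}}{2}} \sin{\left(x^{2} - x + 1 \right)} + 16 \sqrt{2} x e^{\frac{3 x^{2}}{2}} + 10 \sqrt{x^{4} + 8 x^{2} + 2} e^{\frac{1}{2}} e^{x} - \sqrt{x^{4} + 8 x^{2} + 2} e^{\frac{3 x^{2}}{2}} \sin{\left(x^{2} - x + 1 \right)}\right) e^{- \frac{3 x^{2}}{2}}}{4 \sqrt{x^{4} + 8 x^{2} + 2}}, which equals f(x).

An antiderivative is F(x) = \frac{\sqrt{2} \left(8 \sqrt{2} a x^{2} + 4 \sqrt{x^{4} + 8 x^{2} + 2} + 10 \sqrt{2} e^{\frac{1}{2}} e^{x} e^{- \frac{3 x^{2}}{2}} - \sqrt{2} \cos{\left(x^{2} - x + 1 \right)}\right)}{8}.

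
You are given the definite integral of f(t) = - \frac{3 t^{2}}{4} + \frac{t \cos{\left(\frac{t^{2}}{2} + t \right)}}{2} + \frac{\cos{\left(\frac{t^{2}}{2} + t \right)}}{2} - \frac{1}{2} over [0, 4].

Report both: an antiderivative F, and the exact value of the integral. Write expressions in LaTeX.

The integrand splits into summands that can be handled one at a time.
F(t) = \frac{- 3 t^{3} - 6 t + 6 \sin{\left(\frac{t^{2}}{2} + t \right)} + 16}{12} is an antiderivative of f.
Check: d/dt[\frac{- 3 t^{3} - 6 t + 6 \sin{\left(\frac{t^{2}}{2} + t \right)} + 16}{12}] = - \frac{3 t^{2}}{4} + \frac{t \cos{\left(\frac{t^{2}}{2} + t \right)}}{2} + \frac{\cos{\left(\frac{t^{2}}{2} + t \right)}}{2} - \frac{1}{2} = f(t).
F(4) = - \frac{50}{3} + \frac{\sin{\left(12 \right)}}{2}; F(0) = \frac{4}{3}.
Integral = F(4) - F(0) = -18 + \frac{\sin{\left(12 \right)}}{2}.

Antiderivative: F(t) = \frac{- 3 t^{3} - 6 t + 6 \sin{\left(\frac{t^{2}}{2} + t \right)} + 16}{12}; value = -18 + \frac{\sin{\left(12 \right)}}{2}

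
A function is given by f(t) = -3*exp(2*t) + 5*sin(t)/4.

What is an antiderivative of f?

An antiderivative is F(t) = -3*exp(2*t)/2 - 5*cos(t)/4.

The integrand splits into summands that can be handled one at a time.
Check: d/dt[-3*exp(2*t)/2 - 5*cos(t)/4] = -3*exp(2*t) + 5*sin(t)/4 = f(t).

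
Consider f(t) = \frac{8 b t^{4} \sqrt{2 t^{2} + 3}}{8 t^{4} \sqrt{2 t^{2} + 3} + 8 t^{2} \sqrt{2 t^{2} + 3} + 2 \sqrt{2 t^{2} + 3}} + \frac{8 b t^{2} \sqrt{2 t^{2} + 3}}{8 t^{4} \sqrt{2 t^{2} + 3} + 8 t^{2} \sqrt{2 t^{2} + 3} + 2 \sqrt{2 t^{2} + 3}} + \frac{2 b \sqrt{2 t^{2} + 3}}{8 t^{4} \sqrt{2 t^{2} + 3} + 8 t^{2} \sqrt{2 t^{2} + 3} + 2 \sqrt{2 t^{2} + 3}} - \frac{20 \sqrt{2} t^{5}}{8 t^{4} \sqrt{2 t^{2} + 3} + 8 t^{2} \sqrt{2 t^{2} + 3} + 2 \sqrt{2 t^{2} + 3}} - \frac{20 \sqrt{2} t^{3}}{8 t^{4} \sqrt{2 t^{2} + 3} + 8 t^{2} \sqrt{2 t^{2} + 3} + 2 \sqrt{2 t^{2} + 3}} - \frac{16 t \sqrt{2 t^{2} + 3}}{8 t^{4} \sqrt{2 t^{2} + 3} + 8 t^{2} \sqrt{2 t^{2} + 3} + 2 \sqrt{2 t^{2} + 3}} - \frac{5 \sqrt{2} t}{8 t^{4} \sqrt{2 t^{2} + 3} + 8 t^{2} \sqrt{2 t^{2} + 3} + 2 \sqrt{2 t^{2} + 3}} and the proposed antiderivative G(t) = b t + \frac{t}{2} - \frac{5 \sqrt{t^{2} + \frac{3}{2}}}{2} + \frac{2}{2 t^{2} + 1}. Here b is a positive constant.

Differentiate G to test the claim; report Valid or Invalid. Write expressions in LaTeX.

d/dt[G] = \frac{8 b t^{4} \sqrt{2 t^{2} + 3} + 8 b t^{2} \sqrt{2 t^{2} + 3} + 2 b \sqrt{2 t^{2} + 3} - 20 \sqrt{2} t^{5} + 4 t^{4} \sqrt{2 t^{2} + 3} - 20 \sqrt{2} t^{3} + 4 t^{2} \sqrt{2 t^{2} + 3} - 16 t \sqrt{2 t^{2} + 3} - 5 \sqrt{2} t + \sqrt{2 t^{2} + 3}}{8 t^{4} \sqrt{2 t^{2} + 3} + 8 t^{2} \sqrt{2 t^{2} + 3} + 2 \sqrt{2 t^{2} + 3}}
d/dt[G] - f(t) = \frac{1}{2} != 0.

Invalid: d/dt[G] - f = \frac{1}{2}, which is not 0.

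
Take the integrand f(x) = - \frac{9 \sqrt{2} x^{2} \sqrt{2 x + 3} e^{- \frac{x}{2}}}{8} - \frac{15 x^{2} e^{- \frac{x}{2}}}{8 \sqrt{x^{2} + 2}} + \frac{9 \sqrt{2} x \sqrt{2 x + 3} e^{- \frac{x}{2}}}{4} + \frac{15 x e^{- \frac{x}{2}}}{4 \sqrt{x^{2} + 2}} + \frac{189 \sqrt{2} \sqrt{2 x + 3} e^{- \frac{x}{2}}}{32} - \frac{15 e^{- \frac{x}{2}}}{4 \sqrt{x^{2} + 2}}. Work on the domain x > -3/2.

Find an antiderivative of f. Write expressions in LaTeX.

f has the shape u'v + uv' for u = \frac{9 \left(x + \frac{3}{2}\right)^{\frac{5}{2}}}{2} + \frac{15 \sqrt{x^{2} + 2}}{4} and v = e^{- \frac{x}{2}} — it is the derivative of the product u*v.
Check: d/dx[3 \left(\frac{3 \left(x + \frac{3}{2}\right)^{\frac{5}{2}}}{2} + \frac{5 \sqrt{x^{2} + 2}}{4}\right) e^{- \frac{x}{2}}] = \frac{\left(- 36 \sqrt{2} x^{2} \sqrt{2 x + 3} \sqrt{x^{2} + 2} - 60 x^{2} + 72 \sqrt{2} x \sqrt{2 x + 3} \sqrt{x^{2} + 2} + 120 x + 189 \sqrt{2} \sqrt{2 x + 3} \sqrt{x^{2} + 2} - 120\right) e^{- \frac{x}{2}}}{32 \sqrt{x^{2} + 2}}, which equals f(x).

An antiderivative is F(x) = 3 \left(\frac{3 \left(x + \frac{3}{2}\right)^{\frac{5}{2}}}{2} + \frac{5 \sqrt{x^{2} + 2}}{4}\right) e^{- \frac{x}{2}}.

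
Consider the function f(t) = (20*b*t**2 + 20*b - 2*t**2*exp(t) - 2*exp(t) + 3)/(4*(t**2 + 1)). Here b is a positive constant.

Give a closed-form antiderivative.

A first test for any F(t): its t-derivative must equal f(t) identically.
Check: d/dt[(20*b*t - 2*exp(t) + 3*atan(t))/4] = (20*b*t**2 + 20*b - 2*t**2*exp(t) - 2*exp(t) + 3)/(4*t**2 + 4), which equals f(t).

An antiderivative is F(t) = (20*b*t - 2*exp(t) + 3*atan(t))/4.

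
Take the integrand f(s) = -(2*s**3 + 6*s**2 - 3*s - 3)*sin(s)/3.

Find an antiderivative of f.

Any candidate F(s) must reproduce f(s) exactly when differentiated.
Check: d/ds[2*s**3*cos(s)/3 - 2*s**2*sin(s) + 2*s**2*cos(s) - 4*s*sin(s) - 5*s*cos(s) + 5*sin(s) - 5*cos(s)] = -2*s**3*sin(s)/3 - 2*s**2*sin(s) + s*sin(s) + sin(s), which equals f(s).

An antiderivative is F(s) = 2*s**3*cos(s)/3 - 2*s**2*sin(s) + 2*s**2*cos(s) - 4*s*sin(s) - 5*s*cos(s) + 5*sin(s) - 5*cos(s).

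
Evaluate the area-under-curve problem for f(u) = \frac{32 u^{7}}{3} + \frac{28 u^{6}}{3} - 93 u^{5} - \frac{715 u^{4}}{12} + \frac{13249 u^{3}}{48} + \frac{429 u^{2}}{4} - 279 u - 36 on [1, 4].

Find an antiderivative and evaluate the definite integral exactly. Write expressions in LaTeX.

Antiderivative: F(u) = \frac{\left(4 u^{2} + u - 12\right)^{4}}{192}; value = \frac{3277365}{64}

f matches the chain-rule pattern g'(h)*h' with inner function h(u) = u^{2} + \frac{u}{4} - 3; substituting w = h(u) collapses the integral.
F(u) = \frac{\left(4 u^{2} + u - 12\right)^{4}}{192} is an antiderivative of f.
Check: d/du[\frac{\left(4 u^{2} + u - 12\right)^{4}}{192}] = \frac{32 u^{7}}{3} + \frac{28 u^{6}}{3} - 93 u^{5} - \frac{715 u^{4}}{12} + \frac{13249 u^{3}}{48} + \frac{429 u^{2}}{4} - 279 u - 36 = f(u).
F(4) = \frac{153664}{3}; F(1) = \frac{2401}{192}.
Integral = F(4) - F(1) = \frac{3277365}{64}.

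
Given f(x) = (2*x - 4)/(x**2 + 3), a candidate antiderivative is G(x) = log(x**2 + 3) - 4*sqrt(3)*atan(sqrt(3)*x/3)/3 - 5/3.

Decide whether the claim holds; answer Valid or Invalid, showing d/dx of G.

d/dx[G] = (2*x - 4)/(x**2 + 3)
This equals f(x) exactly, so the claim holds.

Valid - the claim checks out under differentiation.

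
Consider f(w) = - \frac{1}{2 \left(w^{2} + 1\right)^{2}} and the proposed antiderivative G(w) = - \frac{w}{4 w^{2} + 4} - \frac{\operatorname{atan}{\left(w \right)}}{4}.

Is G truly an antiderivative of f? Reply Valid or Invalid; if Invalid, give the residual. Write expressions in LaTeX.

d/dw[G] = - \frac{1}{2 w^{4} + 4 w^{2} + 2}
This equals f(w) exactly, so the claim holds.

Valid: G'(w) = f(w).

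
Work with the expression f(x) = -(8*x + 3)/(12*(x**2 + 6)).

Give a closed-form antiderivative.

An antiderivative is F(x) = (-8*log(x**2 + 6) - sqrt(6)*atan(sqrt(6)*x/6))/24.

Recover f(x) by differentiating a candidate F(x); any mismatch rules it out.
Check: d/dx[(-8*log(x**2 + 6) - sqrt(6)*atan(sqrt(6)*x/6))/24] = (-8*x - 3)/(12*x**2 + 72), which equals f(x).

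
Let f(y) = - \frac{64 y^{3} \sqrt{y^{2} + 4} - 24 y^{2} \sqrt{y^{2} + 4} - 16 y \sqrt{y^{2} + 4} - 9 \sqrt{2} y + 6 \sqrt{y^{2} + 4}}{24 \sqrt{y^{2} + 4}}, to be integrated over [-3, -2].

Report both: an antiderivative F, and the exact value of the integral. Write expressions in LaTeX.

Antiderivative: F(y) = - \frac{16 y^{4} - 8 y^{3} - 8 y^{2} + 6 y - 9 \sqrt{2} \sqrt{y^{2} + 4}}{24}; value = \frac{197}{4} - \frac{3 \sqrt{26}}{8}

Differentiate the proposed F(y) back; it has to land on f(y) exactly.
F(y) = - \frac{16 y^{4} - 8 y^{3} - 8 y^{2} + 6 y - 9 \sqrt{2} \sqrt{y^{2} + 4}}{24} is an antiderivative of f.
Check: d/dy[- \frac{16 y^{4} - 8 y^{3} - 8 y^{2} + 6 y - 9 \sqrt{2} \sqrt{y^{2} + 4}}{24}] = \frac{- 64 y^{3} \sqrt{y^{2} + 4} + 24 y^{2} \sqrt{y^{2} + 4} + 16 y \sqrt{y^{2} + 4} + 9 \sqrt{2} y - 6 \sqrt{y^{2} + 4}}{24 \sqrt{y^{2} + 4}}, which equals f(y).
F(-2) = -10; F(-3) = - \frac{237}{4} + \frac{3 \sqrt{26}}{8}.
Integral = F(-2) - F(-3) = \frac{197}{4} - \frac{3 \sqrt{26}}{8}.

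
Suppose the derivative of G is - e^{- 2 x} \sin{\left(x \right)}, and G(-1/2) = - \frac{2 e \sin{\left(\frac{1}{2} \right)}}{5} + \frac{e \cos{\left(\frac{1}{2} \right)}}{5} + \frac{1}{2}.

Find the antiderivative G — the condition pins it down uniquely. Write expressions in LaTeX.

G(x) = \frac{1}{2} + \frac{2 e^{- 2 x} \sin{\left(x \right)}}{5} + \frac{e^{- 2 x} \cos{\left(x \right)}}{5}

The proposed G(x) is checked by its d/dx: the result must match the given G'(x).
A general antiderivative is \frac{2 e^{- 2 x} \sin{\left(x \right)}}{5} + \frac{e^{- 2 x} \cos{\left(x \right)}}{5} + C.
The condition gives C = - \frac{2 e \sin{\left(\frac{1}{2} \right)}}{5} + \frac{e \cos{\left(\frac{1}{2} \right)}}{5} + \frac{1}{2} - (- \frac{2 e \sin{\left(\frac{1}{2} \right)}}{5} + \frac{e \cos{\left(\frac{1}{2} \right)}}{5}) = \frac{1}{2}.
So G(x) = \frac{1}{2} + \frac{2 e^{- 2 x} \sin{\left(x \right)}}{5} + \frac{e^{- 2 x} \cos{\left(x \right)}}{5}.
Check: d/dx[\frac{1}{2} + \frac{2 e^{- 2 x} \sin{\left(x \right)}}{5} + \frac{e^{- 2 x} \cos{\left(x \right)}}{5}] = - e^{- 2 x} \sin{\left(x \right)} = G'(x).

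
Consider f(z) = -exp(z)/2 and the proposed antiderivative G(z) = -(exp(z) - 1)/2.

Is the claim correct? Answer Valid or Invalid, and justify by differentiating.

d/dz[G] = -exp(z)/2
This equals f(z) exactly, so the claim holds.

Valid - the claim checks out under differentiation.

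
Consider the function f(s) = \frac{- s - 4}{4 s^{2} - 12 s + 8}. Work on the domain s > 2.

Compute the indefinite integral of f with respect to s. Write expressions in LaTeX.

F(s) = \frac{- 6 \log{\left(s - 2 \right)} + 5 \log{\left(s - 1 \right)}}{4} + C

Factor the denominator (4 \left(s - 2\right) \left(s - 1\right)) and decompose: f = \frac{5}{4 \left(s - 1\right)} - \frac{3}{2 \left(s - 2\right)}; each piece integrates to a log, atan, or power term.
Check: d/ds[\frac{- 6 \log{\left(s - 2 \right)} + 5 \log{\left(s - 1 \right)}}{4}] = \frac{- s - 4}{4 s^{2} - 12 s + 8} = f(s).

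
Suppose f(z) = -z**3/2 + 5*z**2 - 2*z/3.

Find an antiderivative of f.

Integrate term by term and add the pieces.
Check: d/dz[-z**2*(3*z**2 - 40*z + 8)/24] = -z**3/2 + 5*z**2 - 2*z/3 = f(z).

An antiderivative is F(z) = -z**2*(3*z**2 - 40*z + 8)/24.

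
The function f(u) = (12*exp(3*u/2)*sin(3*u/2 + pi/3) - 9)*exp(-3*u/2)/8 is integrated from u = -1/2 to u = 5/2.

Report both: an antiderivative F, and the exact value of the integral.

Any candidate F(u) must reproduce f(u) exactly when differentiated.
F(u) = -cos(3*u/2 + pi/3) + 3*exp(-3*u/2)/4 is an antiderivative of f.
Check: d/du[-cos(3*u/2 + pi/3) + 3*exp(-3*u/2)/4] = (12*exp(3*u/2)*sin(3*u/2 + pi/3) - 9)*exp(-3*u/2)/8 = f(u).
F(5/2) = -cos(pi/3 + 15/4) + 3*exp(-15/4)/4; F(-1/2) = -sin(pi/6 + 3/4) + 3*exp(3/4)/4.
Integral = F(5/2) - F(-1/2) = -3*exp(3/4)/4 - cos(pi/3 + 15/4) + 3*exp(-15/4)/4 + sin(pi/6 + 3/4).

Antiderivative: F(u) = -cos(3*u/2 + pi/3) + 3*exp(-3*u/2)/4; value = -3*exp(3/4)/4 - cos(pi/3 + 15/4) + 3*exp(-15/4)/4 + sin(pi/6 + 3/4)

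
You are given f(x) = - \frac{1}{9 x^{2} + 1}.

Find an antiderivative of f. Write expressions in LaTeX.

An antiderivative is F(x) = - \frac{\operatorname{atan}{\left(3 x \right)}}{3}.

A first test for any F(x): its x-derivative must equal f(x) identically.
Check: d/dx[- \frac{\operatorname{atan}{\left(3 x \right)}}{3}] = - \frac{1}{9 x^{2} + 1} = f(x).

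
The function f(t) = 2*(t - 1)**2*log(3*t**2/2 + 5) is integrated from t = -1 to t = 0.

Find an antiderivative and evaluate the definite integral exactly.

Antiderivative: F(t) = -4*t**3/9 + 2*t**2 + 4*t/9 + (2*t**3/3 - 2*t**2 + 2*t)*log(3*t**2/2 + 5) - 20*log(t**2 + 10/3)/3 - 4*sqrt(30)*atan(sqrt(30)*t/10)/27; value = -20*log(10/3)/3 - 2 - 4*sqrt(30)*atan(sqrt(30)/10)/27 + 14*log(13/2)/3 + 20*log(13/3)/3

Any candidate F(t) must reproduce f(t) exactly when differentiated.
F(t) = -4*t**3/9 + 2*t**2 + 4*t/9 + (2*t**3/3 - 2*t**2 + 2*t)*log(3*t**2/2 + 5) - 20*log(t**2 + 10/3)/3 - 4*sqrt(30)*atan(sqrt(30)*t/10)/27 is an antiderivative of f.
Check: d/dt[-4*t**3/9 + 2*t**2 + 4*t/9 + (2*t**3/3 - 2*t**2 + 2*t)*log(3*t**2/2 + 5) - 20*log(t**2 + 10/3)/3 - 4*sqrt(30)*atan(sqrt(30)*t/10)/27] = 2*t**2*log(3*t**2/2 + 5) - 4*t*log(3*t**2/2 + 5) + 2*log(3*t**2/2 + 5), which equals f(t).
F(0) = -20*log(10/3)/3; F(-1) = -20*log(13/3)/3 - 14*log(13/2)/3 + 4*sqrt(30)*atan(sqrt(30)/10)/27 + 2.
Integral = F(0) - F(-1) = -20*log(10/3)/3 - 2 - 4*sqrt(30)*atan(sqrt(30)/10)/27 + 14*log(13/2)/3 + 20*log(13/3)/3.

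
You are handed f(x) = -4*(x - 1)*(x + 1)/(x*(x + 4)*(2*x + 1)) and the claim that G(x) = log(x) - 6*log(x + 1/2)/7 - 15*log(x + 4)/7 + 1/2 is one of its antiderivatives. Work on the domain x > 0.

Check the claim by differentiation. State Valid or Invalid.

Valid: G'(x) = f(x).

d/dx[G] = (4 - 4*x**2)/(2*x**3 + 9*x**2 + 4*x)
This equals f(x) exactly, so the claim holds.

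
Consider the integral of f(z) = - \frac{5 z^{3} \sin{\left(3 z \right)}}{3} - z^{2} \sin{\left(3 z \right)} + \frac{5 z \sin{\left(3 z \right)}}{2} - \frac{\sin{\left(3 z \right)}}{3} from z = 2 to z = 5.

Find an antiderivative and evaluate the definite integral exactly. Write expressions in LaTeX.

Antiderivative: F(z) = \frac{5 z^{3} \cos{\left(3 z \right)}}{9} - \frac{5 z^{2} \sin{\left(3 z \right)}}{9} + \frac{z^{2} \cos{\left(3 z \right)}}{3} - \frac{2 z \sin{\left(3 z \right)}}{9} - \frac{65 z \cos{\left(3 z \right)}}{54} + \frac{65 \sin{\left(3 z \right)}}{162} + \frac{\cos{\left(3 z \right)}}{27}; value = \frac{3877 \cos{\left(15 \right)}}{54} - \frac{2365 \sin{\left(15 \right)}}{162} - \frac{92 \cos{\left(6 \right)}}{27} + \frac{367 \sin{\left(6 \right)}}{162}

Integrate term by term and add the pieces.
F(z) = \frac{5 z^{3} \cos{\left(3 z \right)}}{9} - \frac{5 z^{2} \sin{\left(3 z \right)}}{9} + \frac{z^{2} \cos{\left(3 z \right)}}{3} - \frac{2 z \sin{\left(3 z \right)}}{9} - \frac{65 z \cos{\left(3 z \right)}}{54} + \frac{65 \sin{\left(3 z \right)}}{162} + \frac{\cos{\left(3 z \right)}}{27} is an antiderivative of f.
Check: d/dz[\frac{5 z^{3} \cos{\left(3 z \right)}}{9} - \frac{5 z^{2} \sin{\left(3 z \right)}}{9} + \frac{z^{2} \cos{\left(3 z \right)}}{3} - \frac{2 z \sin{\left(3 z \right)}}{9} - \frac{65 z \cos{\left(3 z \right)}}{54} + \frac{65 \sin{\left(3 z \right)}}{162} + \frac{\cos{\left(3 z \right)}}{27}] = - \frac{5 z^{3} \sin{\left(3 z \right)}}{3} - z^{2} \sin{\left(3 z \right)} + \frac{5 z \sin{\left(3 z \right)}}{2} - \frac{\sin{\left(3 z \right)}}{3} = f(z).
F(5) = \frac{3877 \cos{\left(15 \right)}}{54} - \frac{2365 \sin{\left(15 \right)}}{162}; F(2) = - \frac{367 \sin{\left(6 \right)}}{162} + \frac{92 \cos{\left(6 \right)}}{27}.
Integral = F(5) - F(2) = \frac{3877 \cos{\left(15 \right)}}{54} - \frac{2365 \sin{\left(15 \right)}}{162} - \frac{92 \cos{\left(6 \right)}}{27} + \frac{367 \sin{\left(6 \right)}}{162}.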